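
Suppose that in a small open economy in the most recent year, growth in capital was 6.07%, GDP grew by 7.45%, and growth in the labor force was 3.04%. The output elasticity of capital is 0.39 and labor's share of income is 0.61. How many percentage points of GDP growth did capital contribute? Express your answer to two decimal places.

2.37 percentage points

Contribution = share × growth = 0.39 × 6.07 = 2.3673 pp.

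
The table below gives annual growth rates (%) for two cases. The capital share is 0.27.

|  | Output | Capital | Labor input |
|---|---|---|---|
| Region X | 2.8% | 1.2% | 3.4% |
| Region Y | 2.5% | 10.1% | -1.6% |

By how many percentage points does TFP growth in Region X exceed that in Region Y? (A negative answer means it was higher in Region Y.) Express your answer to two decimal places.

-0.95 percentage points

Labor's share = 1 − 0.27 = 0.73.
Region X: TFP = 2.8 − 0.324 − 2.482 = -0.006%.
Region Y: TFP = 2.5 − 2.727 + 1.168 = 0.941%.
Difference = -0.006 − (0.941) = -0.947 pp.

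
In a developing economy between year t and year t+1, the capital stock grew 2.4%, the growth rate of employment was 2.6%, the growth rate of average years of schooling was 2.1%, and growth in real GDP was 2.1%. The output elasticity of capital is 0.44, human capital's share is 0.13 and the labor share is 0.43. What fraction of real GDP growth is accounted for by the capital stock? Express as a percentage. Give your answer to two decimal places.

The capital stock accounted for 50.29% of growth.

The capital stock contributed 0.44 × 2.4 = 1.056 pp.
Share of growth = 1.056 / 2.1 × 100 = 50.2857%.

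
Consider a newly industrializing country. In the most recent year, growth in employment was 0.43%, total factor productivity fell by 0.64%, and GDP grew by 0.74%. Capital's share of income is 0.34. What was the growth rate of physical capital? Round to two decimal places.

3.22%

Labor's share = 1 − 0.34 = 0.66.
gY = gA + 0.66×0.43 + 0.34×g.
0.34×g = 0.74 + 0.64 − 0.2838 = 1.0962.
g = 1.0962 / 0.34 = 3.2241%.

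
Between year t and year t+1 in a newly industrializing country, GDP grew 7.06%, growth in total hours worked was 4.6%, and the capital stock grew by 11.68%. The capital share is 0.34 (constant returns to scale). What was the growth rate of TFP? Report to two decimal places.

0.05%

Labor's share = 1 − 0.34 = 0.66.
The capital stock: 0.34 × 11.68 = 3.9712 pp.
Total hours worked: 0.66 × 4.6 = 3.036 pp.
TFP growth = 7.06 − 7.0072 = 0.0528%.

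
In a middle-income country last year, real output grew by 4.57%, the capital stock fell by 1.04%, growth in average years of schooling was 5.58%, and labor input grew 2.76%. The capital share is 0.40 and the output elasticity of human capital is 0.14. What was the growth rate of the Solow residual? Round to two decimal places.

Labor's share = 1 − 0.4 − 0.14 = 0.46.
The capital stock: 0.4 × (-1.04) = -0.416 pp.
Average years of schooling: 0.14 × 5.58 = 0.7812 pp.
Labor input: 0.46 × 2.76 = 1.2696 pp.
TFP growth = 4.57 − 1.6348 = 2.9352%.

The Solow residual grew 2.94%.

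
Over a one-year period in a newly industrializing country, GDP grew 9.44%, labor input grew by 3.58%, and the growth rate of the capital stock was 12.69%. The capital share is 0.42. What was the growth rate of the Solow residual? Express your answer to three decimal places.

2.034%

Labor's share = 1 − 0.42 = 0.58.
The capital stock: 0.42 × 12.69 = 5.3298 pp.
Labor input: 0.58 × 3.58 = 2.0764 pp.
TFP growth = 9.44 − 7.4062 = 2.0338%.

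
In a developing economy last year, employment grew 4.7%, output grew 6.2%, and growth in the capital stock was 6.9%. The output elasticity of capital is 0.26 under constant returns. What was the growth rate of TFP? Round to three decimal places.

0.928%

Labor's share = 1 − 0.26 = 0.74.
The capital stock: 0.26 × 6.9 = 1.794 pp.
Employment: 0.74 × 4.7 = 3.478 pp.
TFP growth = 6.2 − 5.272 = 0.928%.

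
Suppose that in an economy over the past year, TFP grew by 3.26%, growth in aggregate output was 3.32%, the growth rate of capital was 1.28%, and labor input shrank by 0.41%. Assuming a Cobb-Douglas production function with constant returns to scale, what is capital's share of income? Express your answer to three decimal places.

gY = gA + α·gK + (1−α)·gL, so gY − gA − gL = α(gK − gL).
3.32 − 3.26 + 0.41 = α × (1.28 − (-0.41)).
0.47 = 1.69 α, so α = 0.27811.

α = 0.278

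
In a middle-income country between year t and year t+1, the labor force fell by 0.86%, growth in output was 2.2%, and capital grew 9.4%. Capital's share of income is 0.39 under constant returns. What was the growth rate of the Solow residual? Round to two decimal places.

-0.94%

Labor's share = 1 − 0.39 = 0.61.
Capital: 0.39 × 9.4 = 3.666 pp.
The labor force: 0.61 × (-0.86) = -0.5246 pp.
TFP growth = 2.2 − 3.1414 = -0.9414%.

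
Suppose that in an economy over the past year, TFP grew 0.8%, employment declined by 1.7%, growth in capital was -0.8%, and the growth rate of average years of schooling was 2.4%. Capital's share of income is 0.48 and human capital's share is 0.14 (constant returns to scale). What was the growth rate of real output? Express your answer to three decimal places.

Real output grew 0.106%.

Labor's share = 1 − 0.48 − 0.14 = 0.38.
Capital: 0.48 × (-0.8) = -0.384 pp.
Average years of schooling: 0.14 × 2.4 = 0.336 pp.
Employment: 0.38 × (-1.7) = -0.646 pp.
Output growth = 0.8 + (-0.694) = 0.106%.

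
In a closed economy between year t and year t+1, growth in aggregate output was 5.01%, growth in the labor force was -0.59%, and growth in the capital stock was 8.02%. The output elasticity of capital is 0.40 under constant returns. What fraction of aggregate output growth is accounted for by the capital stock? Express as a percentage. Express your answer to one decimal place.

The capital stock accounted for 64.0% of growth.

The capital stock contributed 0.4 × 8.02 = 3.208 pp.
Share of growth = 3.208 / 5.01 × 100 = 64.032%.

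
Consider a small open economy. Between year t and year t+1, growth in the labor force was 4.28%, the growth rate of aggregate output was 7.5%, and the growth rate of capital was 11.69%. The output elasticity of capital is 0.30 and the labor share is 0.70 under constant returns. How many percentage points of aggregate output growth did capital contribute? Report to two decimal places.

Contribution = share × growth = 0.3 × 11.69 = 3.507 pp.

3.51 pp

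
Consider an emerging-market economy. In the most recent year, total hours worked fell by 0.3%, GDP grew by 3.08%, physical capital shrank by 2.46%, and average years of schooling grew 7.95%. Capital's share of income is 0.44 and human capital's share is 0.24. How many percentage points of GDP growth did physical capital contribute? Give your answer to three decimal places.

Contribution = share × growth = 0.44 × (-2.46) = -1.0824 pp.

-1.082 pp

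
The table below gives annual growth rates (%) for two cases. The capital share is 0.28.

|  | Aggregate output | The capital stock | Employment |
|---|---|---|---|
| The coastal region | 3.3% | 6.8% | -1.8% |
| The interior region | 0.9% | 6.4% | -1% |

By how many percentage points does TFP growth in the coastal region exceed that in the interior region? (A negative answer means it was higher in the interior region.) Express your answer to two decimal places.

Labor's share = 1 − 0.28 = 0.72.
The coastal region: TFP = 3.3 − 1.904 + 1.296 = 2.692%.
The interior region: TFP = 0.9 − 1.792 + 0.72 = -0.172%.
Difference = 2.692 − (-0.172) = 2.864 pp.

2.86 percentage points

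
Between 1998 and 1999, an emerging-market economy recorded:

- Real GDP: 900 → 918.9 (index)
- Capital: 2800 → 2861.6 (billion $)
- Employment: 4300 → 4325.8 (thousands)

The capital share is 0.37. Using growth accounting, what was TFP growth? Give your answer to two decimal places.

Real GDP growth = (918.9 − 900) / 900 = 2.1%.
Capital growth = (2861.6 − 2800) / 2800 = 2.2%.
Employment growth = (4325.8 − 4300) / 4300 = 0.6%.
Labor's share = 1 − 0.37 = 0.63.
Capital: 0.37 × 2.2 = 0.814 pp.
Employment: 0.63 × 0.6 = 0.378 pp.
TFP growth = 2.1 − 1.192 = 0.908%.

0.91%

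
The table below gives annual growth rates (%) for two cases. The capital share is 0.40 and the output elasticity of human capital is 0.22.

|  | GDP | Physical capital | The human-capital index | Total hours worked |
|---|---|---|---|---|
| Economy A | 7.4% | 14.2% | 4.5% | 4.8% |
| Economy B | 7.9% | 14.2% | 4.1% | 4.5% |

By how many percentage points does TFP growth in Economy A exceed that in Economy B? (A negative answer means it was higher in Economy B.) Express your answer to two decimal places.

Labor's share = 1 − 0.4 − 0.22 = 0.38.
Economy A: TFP = 7.4 − 5.68 − 0.99 − 1.824 = -1.094%.
Economy B: TFP = 7.9 − 5.68 − 0.902 − 1.71 = -0.392%.
Difference = -1.094 − (-0.392) = -0.702 pp.

-0.70 percentage points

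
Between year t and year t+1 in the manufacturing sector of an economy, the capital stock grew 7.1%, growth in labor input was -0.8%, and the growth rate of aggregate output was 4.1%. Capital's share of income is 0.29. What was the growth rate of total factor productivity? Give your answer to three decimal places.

Labor's share = 1 − 0.29 = 0.71.
The capital stock: 0.29 × 7.1 = 2.059 pp.
Labor input: 0.71 × (-0.8) = -0.568 pp.
TFP growth = 4.1 − 1.491 = 2.609%.

2.609%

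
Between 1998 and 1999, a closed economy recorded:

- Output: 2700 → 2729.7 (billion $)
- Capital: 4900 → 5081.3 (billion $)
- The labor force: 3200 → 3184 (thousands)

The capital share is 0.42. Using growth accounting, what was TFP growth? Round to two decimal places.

-0.16%

Output growth = (2729.7 − 2700) / 2700 = 1.1%.
Capital growth = (5081.3 − 4900) / 4900 = 3.7%.
The labor force growth = (3184 − 3200) / 3200 = -0.5%.
Labor's share = 1 − 0.42 = 0.58.
Capital: 0.42 × 3.7 = 1.554 pp.
The labor force: 0.58 × (-0.5) = -0.29 pp.
TFP growth = 1.1 − 1.264 = -0.164%.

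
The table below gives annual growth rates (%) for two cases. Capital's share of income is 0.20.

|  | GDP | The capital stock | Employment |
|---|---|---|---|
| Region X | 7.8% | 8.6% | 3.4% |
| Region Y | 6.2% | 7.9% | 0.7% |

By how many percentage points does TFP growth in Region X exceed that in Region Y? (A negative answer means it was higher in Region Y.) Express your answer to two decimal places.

Labor's share = 1 − 0.2 = 0.8.
Region X: TFP = 7.8 − 1.72 − 2.72 = 3.36%.
Region Y: TFP = 6.2 − 1.58 − 0.56 = 4.06%.
Difference = 3.36 − (4.06) = -0.7 pp.

-0.70 percentage points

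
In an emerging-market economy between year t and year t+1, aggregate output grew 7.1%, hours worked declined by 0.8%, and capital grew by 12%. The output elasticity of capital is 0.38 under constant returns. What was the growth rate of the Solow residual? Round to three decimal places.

3.036%

Labor's share = 1 − 0.38 = 0.62.
Capital: 0.38 × 12 = 4.56 pp.
Hours worked: 0.62 × (-0.8) = -0.496 pp.
TFP growth = 7.1 − 4.064 = 3.036%.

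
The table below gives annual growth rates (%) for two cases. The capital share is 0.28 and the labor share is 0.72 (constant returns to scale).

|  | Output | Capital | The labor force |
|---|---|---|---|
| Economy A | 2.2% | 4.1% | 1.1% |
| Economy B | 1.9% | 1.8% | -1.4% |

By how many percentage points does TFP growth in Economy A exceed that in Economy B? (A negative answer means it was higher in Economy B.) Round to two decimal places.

-2.14 percentage points

Labor's share = 1 − 0.28 = 0.72.
Economy A: TFP = 2.2 − 1.148 − 0.792 = 0.26%.
Economy B: TFP = 1.9 − 0.504 + 1.008 = 2.404%.
Difference = 0.26 − (2.404) = -2.144 pp.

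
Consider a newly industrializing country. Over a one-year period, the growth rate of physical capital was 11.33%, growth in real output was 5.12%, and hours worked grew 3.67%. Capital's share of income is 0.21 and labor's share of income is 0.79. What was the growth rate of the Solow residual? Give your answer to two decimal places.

Labor's share = 1 − 0.21 = 0.79.
Physical capital: 0.21 × 11.33 = 2.3793 pp.
Hours worked: 0.79 × 3.67 = 2.8993 pp.
TFP growth = 5.12 − 5.2786 = -0.1586%.

-0.16%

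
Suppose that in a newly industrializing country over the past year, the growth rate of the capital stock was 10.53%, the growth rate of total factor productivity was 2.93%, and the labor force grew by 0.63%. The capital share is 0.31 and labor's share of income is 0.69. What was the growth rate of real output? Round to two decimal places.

Labor's share = 1 − 0.31 = 0.69.
The capital stock: 0.31 × 10.53 = 3.2643 pp.
The labor force: 0.69 × 0.63 = 0.4347 pp.
Output growth = 2.93 + 3.699 = 6.629%.

6.63%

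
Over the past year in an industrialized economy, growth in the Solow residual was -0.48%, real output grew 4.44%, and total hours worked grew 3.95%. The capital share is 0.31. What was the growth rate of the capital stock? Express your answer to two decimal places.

Labor's share = 1 − 0.31 = 0.69.
gY = gA + 0.69×3.95 + 0.31×g.
0.31×g = 4.44 + 0.48 − 2.7255 = 2.1945.
g = 2.1945 / 0.31 = 7.079%.

7.08%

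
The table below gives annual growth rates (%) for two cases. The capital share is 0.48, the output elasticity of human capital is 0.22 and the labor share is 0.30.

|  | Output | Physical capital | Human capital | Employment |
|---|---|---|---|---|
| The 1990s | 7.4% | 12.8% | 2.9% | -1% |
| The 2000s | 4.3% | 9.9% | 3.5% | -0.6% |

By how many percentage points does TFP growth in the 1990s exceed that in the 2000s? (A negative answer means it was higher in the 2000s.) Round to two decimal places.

Labor's share = 1 − 0.48 − 0.22 = 0.3.
The 1990s: TFP = 7.4 − 6.144 − 0.638 + 0.3 = 0.918%.
The 2000s: TFP = 4.3 − 4.752 − 0.77 + 0.18 = -1.042%.
Difference = 0.918 − (-1.042) = 1.96 pp.

1.96 percentage points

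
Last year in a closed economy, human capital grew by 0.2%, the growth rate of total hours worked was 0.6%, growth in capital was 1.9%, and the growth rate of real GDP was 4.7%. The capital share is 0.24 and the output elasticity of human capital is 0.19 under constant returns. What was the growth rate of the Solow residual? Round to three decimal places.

3.864%

Labor's share = 1 − 0.24 − 0.19 = 0.57.
Capital: 0.24 × 1.9 = 0.456 pp.
Human capital: 0.19 × 0.2 = 0.038 pp.
Total hours worked: 0.57 × 0.6 = 0.342 pp.
TFP growth = 4.7 − 0.836 = 3.864%.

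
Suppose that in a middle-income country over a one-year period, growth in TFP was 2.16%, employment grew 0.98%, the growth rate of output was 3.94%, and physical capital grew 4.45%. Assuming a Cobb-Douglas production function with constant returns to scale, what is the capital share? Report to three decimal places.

gY = gA + α·gK + (1−α)·gL, so gY − gA − gL = α(gK − gL).
3.94 − 2.16 − 0.98 = α × (4.45 − 0.98).
0.8 = 3.47 α, so α = 0.23055.

The capital share is 0.231.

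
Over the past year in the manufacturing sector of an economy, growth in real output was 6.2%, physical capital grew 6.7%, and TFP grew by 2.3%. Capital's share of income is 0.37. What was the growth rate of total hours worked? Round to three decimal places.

2.256%

Labor's share = 1 − 0.37 = 0.63.
gY = gA + 0.37×6.7 + 0.63×g.
0.63×g = 6.2 − 2.3 − 2.479 = 1.421.
g = 1.421 / 0.63 = 2.25556%.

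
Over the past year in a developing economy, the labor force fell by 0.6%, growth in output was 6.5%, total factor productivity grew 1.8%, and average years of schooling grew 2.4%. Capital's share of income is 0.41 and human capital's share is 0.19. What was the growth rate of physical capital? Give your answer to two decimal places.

Labor's share = 1 − 0.41 − 0.19 = 0.4.
gY = gA + 0.19×2.4 + 0.4×(-0.6) + 0.41×g.
0.41×g = 6.5 − 1.8 − 0.216 = 4.484.
g = 4.484 / 0.41 = 10.9366%.

10.94%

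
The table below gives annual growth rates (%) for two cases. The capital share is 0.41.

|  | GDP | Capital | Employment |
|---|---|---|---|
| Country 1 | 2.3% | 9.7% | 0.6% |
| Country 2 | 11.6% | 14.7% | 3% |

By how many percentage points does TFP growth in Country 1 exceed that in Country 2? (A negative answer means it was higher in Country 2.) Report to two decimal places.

Labor's share = 1 − 0.41 = 0.59.
Country 1: TFP = 2.3 − 3.977 − 0.354 = -2.031%.
Country 2: TFP = 11.6 − 6.027 − 1.77 = 3.803%.
Difference = -2.031 − (3.803) = -5.834 pp.

-5.83 percentage points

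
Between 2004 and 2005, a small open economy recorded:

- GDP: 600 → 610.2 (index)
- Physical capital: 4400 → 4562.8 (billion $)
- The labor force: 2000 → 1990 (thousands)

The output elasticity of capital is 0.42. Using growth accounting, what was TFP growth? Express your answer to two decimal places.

GDP growth = (610.2 − 600) / 600 = 1.7%.
Physical capital growth = (4562.8 − 4400) / 4400 = 3.7%.
The labor force growth = (1990 − 2000) / 2000 = -0.5%.
Labor's share = 1 − 0.42 = 0.58.
Physical capital: 0.42 × 3.7 = 1.554 pp.
The labor force: 0.58 × (-0.5) = -0.29 pp.
TFP growth = 1.7 − 1.264 = 0.436%.

0.44%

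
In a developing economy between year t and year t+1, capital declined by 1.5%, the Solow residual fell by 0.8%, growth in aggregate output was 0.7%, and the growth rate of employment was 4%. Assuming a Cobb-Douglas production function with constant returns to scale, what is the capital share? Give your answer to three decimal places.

gY = gA + α·gK + (1−α)·gL, so gY − gA − gL = α(gK − gL).
0.7 + 0.8 − 4 = α × (-1.5 − 4).
-2.5 = -5.5 α, so α = 0.45455.

The capital share is 0.455.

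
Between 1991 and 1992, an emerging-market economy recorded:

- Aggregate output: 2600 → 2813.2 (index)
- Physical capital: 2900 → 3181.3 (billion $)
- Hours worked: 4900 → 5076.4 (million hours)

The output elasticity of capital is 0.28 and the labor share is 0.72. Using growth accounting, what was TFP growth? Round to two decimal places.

Aggregate output growth = (2813.2 − 2600) / 2600 = 8.2%.
Physical capital growth = (3181.3 − 2900) / 2900 = 9.7%.
Hours worked growth = (5076.4 − 4900) / 4900 = 3.6%.
Labor's share = 1 − 0.28 = 0.72.
Physical capital: 0.28 × 9.7 = 2.716 pp.
Hours worked: 0.72 × 3.6 = 2.592 pp.
TFP growth = 8.2 − 5.308 = 2.892%.

2.89%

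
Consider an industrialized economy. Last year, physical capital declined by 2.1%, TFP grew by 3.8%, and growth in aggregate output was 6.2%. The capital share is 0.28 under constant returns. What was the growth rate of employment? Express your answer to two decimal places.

Labor's share = 1 − 0.28 = 0.72.
gY = gA + 0.28×(-2.1) + 0.72×g.
0.72×g = 6.2 − 3.8 + 0.588 = 2.988.
g = 2.988 / 0.72 = 4.15%.

4.15%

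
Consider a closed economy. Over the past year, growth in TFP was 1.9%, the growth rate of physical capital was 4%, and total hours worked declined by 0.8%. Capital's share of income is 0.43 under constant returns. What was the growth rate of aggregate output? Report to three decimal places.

Labor's share = 1 − 0.43 = 0.57.
Physical capital: 0.43 × 4 = 1.72 pp.
Total hours worked: 0.57 × (-0.8) = -0.456 pp.
Output growth = 1.9 + 1.264 = 3.164%.

3.164%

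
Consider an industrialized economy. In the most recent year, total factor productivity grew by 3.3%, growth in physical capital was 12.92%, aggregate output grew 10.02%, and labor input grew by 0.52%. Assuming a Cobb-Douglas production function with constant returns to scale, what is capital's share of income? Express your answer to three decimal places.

gY = gA + α·gK + (1−α)·gL, so gY − gA − gL = α(gK − gL).
10.02 − 3.3 − 0.52 = α × (12.92 − 0.52).
6.2 = 12.4 α, so α = 0.5.

0.500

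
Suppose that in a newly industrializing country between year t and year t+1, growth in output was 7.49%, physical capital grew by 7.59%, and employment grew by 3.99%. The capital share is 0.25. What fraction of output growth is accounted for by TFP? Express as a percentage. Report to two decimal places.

34.71%

Labor's share = 1 − 0.25 = 0.75.
Physical capital: 0.25 × 7.59 = 1.8975 pp.
Employment: 0.75 × 3.99 = 2.9925 pp.
TFP growth = 7.49 − 4.89 = 2.6%.
TFP share of growth = 2.6 / 7.49 × 100 = 34.713%.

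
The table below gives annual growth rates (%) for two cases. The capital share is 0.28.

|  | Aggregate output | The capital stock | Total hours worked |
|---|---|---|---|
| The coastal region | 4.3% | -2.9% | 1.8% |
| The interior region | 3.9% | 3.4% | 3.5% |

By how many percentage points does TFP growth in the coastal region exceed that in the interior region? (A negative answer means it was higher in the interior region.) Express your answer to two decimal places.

Labor's share = 1 − 0.28 = 0.72.
The coastal region: TFP = 4.3 + 0.812 − 1.296 = 3.816%.
The interior region: TFP = 3.9 − 0.952 − 2.52 = 0.428%.
Difference = 3.816 − (0.428) = 3.388 pp.

3.39 percentage points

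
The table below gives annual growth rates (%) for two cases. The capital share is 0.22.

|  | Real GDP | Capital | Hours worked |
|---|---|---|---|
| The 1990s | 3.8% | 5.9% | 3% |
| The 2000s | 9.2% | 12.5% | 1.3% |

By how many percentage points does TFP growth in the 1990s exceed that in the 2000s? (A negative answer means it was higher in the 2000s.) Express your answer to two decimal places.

Labor's share = 1 − 0.22 = 0.78.
The 1990s: TFP = 3.8 − 1.298 − 2.34 = 0.162%.
The 2000s: TFP = 9.2 − 2.75 − 1.014 = 5.436%.
Difference = 0.162 − (5.436) = -5.274 pp.

-5.27 percentage points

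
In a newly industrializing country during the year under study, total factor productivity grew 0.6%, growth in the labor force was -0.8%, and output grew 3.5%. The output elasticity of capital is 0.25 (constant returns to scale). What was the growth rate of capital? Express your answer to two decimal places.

Capital grew 14.00%.

Labor's share = 1 − 0.25 = 0.75.
gY = gA + 0.75×(-0.8) + 0.25×g.
0.25×g = 3.5 − 0.6 + 0.6 = 3.5.
g = 3.5 / 0.25 = 14%.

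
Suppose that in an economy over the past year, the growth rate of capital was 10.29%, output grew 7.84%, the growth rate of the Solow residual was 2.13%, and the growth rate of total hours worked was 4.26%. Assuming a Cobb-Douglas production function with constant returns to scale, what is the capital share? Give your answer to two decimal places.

gY = gA + α·gK + (1−α)·gL, so gY − gA − gL = α(gK − gL).
7.84 − 2.13 − 4.26 = α × (10.29 − 4.26).
1.45 = 6.03 α, so α = 0.2405.

α = 0.24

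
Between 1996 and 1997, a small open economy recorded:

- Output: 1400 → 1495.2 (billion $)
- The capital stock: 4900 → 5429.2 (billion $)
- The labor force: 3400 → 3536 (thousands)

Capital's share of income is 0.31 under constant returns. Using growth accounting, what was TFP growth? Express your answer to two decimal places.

TFP growth was 0.69%.

Output growth = (1495.2 − 1400) / 1400 = 6.8%.
The capital stock growth = (5429.2 − 4900) / 4900 = 10.8%.
The labor force growth = (3536 − 3400) / 3400 = 4%.
Labor's share = 1 − 0.31 = 0.69.
The capital stock: 0.31 × 10.8 = 3.348 pp.
The labor force: 0.69 × 4 = 2.76 pp.
TFP growth = 6.8 − 6.108 = 0.692%.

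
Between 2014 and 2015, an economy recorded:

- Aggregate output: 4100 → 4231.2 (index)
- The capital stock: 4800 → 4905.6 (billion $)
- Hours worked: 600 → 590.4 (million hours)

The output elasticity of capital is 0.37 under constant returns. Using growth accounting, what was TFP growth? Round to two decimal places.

Aggregate output growth = (4231.2 − 4100) / 4100 = 3.2%.
The capital stock growth = (4905.6 − 4800) / 4800 = 2.2%.
Hours worked growth = (590.4 − 600) / 600 = -1.6%.
Labor's share = 1 − 0.37 = 0.63.
The capital stock: 0.37 × 2.2 = 0.814 pp.
Hours worked: 0.63 × (-1.6) = -1.008 pp.
TFP growth = 3.2 + 0.194 = 3.394%.

3.39%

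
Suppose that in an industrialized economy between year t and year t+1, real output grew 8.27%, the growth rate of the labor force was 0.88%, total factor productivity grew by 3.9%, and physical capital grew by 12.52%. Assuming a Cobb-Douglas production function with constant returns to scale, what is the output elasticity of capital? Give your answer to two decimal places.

gY = gA + α·gK + (1−α)·gL, so gY − gA − gL = α(gK − gL).
8.27 − 3.9 − 0.88 = α × (12.52 − 0.88).
3.49 = 11.64 α, so α = 0.2998.

0.30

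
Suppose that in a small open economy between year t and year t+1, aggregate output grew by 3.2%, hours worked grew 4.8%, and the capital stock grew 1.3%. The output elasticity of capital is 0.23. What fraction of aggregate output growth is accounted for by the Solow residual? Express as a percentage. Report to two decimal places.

The Solow residual accounted for -24.84% of growth.

Labor's share = 1 − 0.23 = 0.77.
The capital stock: 0.23 × 1.3 = 0.299 pp.
Hours worked: 0.77 × 4.8 = 3.696 pp.
TFP growth = 3.2 − 3.995 = -0.795%.
TFP share of growth = -0.795 / 3.2 × 100 = -24.8438%.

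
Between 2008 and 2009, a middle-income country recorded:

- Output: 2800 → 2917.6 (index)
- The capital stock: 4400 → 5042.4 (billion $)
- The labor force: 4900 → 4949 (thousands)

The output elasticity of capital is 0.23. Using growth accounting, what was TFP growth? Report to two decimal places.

Output growth = (2917.6 − 2800) / 2800 = 4.2%.
The capital stock growth = (5042.4 − 4400) / 4400 = 14.6%.
The labor force growth = (4949 − 4900) / 4900 = 1%.
Labor's share = 1 − 0.23 = 0.77.
The capital stock: 0.23 × 14.6 = 3.358 pp.
The labor force: 0.77 × 1 = 0.77 pp.
TFP growth = 4.2 − 4.128 = 0.072%.

0.07%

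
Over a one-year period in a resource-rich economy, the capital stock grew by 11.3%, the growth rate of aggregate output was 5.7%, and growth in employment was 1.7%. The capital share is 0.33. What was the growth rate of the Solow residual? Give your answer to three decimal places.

Labor's share = 1 − 0.33 = 0.67.
The capital stock: 0.33 × 11.3 = 3.729 pp.
Employment: 0.67 × 1.7 = 1.139 pp.
TFP growth = 5.7 − 4.868 = 0.832%.

0.832%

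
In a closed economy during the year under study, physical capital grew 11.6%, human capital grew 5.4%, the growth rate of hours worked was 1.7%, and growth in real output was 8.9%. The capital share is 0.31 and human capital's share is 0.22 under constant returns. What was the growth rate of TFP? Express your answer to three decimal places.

3.317%

Labor's share = 1 − 0.31 − 0.22 = 0.47.
Physical capital: 0.31 × 11.6 = 3.596 pp.
Human capital: 0.22 × 5.4 = 1.188 pp.
Hours worked: 0.47 × 1.7 = 0.799 pp.
TFP growth = 8.9 − 5.583 = 3.317%.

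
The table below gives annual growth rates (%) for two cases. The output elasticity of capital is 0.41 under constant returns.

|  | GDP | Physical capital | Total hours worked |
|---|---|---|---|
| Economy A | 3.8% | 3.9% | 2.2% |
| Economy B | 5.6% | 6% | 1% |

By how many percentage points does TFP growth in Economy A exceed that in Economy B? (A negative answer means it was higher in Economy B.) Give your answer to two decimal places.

Labor's share = 1 − 0.41 = 0.59.
Economy A: TFP = 3.8 − 1.599 − 1.298 = 0.903%.
Economy B: TFP = 5.6 − 2.46 − 0.59 = 2.55%.
Difference = 0.903 − (2.55) = -1.647 pp.

-1.65 percentage points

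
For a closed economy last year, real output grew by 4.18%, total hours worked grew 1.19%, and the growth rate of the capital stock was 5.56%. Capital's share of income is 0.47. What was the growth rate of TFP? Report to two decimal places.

Labor's share = 1 − 0.47 = 0.53.
The capital stock: 0.47 × 5.56 = 2.6132 pp.
Total hours worked: 0.53 × 1.19 = 0.6307 pp.
TFP growth = 4.18 − 3.2439 = 0.9361%.

0.94%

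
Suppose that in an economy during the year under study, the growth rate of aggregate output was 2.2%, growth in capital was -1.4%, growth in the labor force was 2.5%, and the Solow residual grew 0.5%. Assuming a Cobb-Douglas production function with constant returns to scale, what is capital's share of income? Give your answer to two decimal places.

gY = gA + α·gK + (1−α)·gL, so gY − gA − gL = α(gK − gL).
2.2 − 0.5 − 2.5 = α × (-1.4 − 2.5).
-0.8 = -3.9 α, so α = 0.2051.

0.21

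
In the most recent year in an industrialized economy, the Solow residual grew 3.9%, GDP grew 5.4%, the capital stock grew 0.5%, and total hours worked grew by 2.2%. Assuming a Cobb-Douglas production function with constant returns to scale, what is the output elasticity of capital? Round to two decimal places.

gY = gA + α·gK + (1−α)·gL, so gY − gA − gL = α(gK − gL).
5.4 − 3.9 − 2.2 = α × (0.5 − 2.2).
-0.7 = -1.7 α, so α = 0.4118.

α = 0.41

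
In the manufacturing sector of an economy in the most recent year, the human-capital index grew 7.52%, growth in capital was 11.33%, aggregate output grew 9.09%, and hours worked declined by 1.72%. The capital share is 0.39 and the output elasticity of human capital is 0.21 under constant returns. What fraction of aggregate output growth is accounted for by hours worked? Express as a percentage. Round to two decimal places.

-7.57%

Labor's share = 1 − 0.39 − 0.21 = 0.4.
Hours worked contributed 0.4 × (-1.72) = -0.688 pp.
Share of growth = -0.688 / 9.09 × 100 = -7.5688%.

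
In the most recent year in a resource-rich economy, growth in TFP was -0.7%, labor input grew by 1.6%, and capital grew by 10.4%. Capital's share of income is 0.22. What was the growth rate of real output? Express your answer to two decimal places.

2.84%

Labor's share = 1 − 0.22 = 0.78.
Capital: 0.22 × 10.4 = 2.288 pp.
Labor input: 0.78 × 1.6 = 1.248 pp.
Output growth = -0.7 + 3.536 = 2.836%.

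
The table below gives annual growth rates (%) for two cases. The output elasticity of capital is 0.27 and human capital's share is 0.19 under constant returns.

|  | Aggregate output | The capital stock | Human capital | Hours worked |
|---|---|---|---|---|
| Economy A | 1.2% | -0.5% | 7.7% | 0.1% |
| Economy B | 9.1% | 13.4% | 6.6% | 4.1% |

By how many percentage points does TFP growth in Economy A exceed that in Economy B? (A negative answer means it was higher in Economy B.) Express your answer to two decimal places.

-2.20 percentage points

Labor's share = 1 − 0.27 − 0.19 = 0.54.
Economy A: TFP = 1.2 + 0.135 − 1.463 − 0.054 = -0.182%.
Economy B: TFP = 9.1 − 3.618 − 1.254 − 2.214 = 2.014%.
Difference = -0.182 − (2.014) = -2.196 pp.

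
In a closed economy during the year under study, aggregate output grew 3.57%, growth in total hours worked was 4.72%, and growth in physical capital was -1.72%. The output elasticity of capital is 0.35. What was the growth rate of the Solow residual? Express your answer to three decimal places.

Labor's share = 1 − 0.35 = 0.65.
Physical capital: 0.35 × (-1.72) = -0.602 pp.
Total hours worked: 0.65 × 4.72 = 3.068 pp.
TFP growth = 3.57 − 2.466 = 1.104%.

1.104%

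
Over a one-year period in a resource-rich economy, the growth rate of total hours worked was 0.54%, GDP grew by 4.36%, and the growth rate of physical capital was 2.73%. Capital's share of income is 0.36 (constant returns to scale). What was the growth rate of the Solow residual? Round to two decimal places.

The Solow residual grew 3.03%.

Labor's share = 1 − 0.36 = 0.64.
Physical capital: 0.36 × 2.73 = 0.9828 pp.
Total hours worked: 0.64 × 0.54 = 0.3456 pp.
TFP growth = 4.36 − 1.3284 = 3.0316%.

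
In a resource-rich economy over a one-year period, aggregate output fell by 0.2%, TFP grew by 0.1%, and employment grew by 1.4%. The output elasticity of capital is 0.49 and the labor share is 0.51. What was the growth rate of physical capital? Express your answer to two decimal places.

-2.07%

Labor's share = 1 − 0.49 = 0.51.
gY = gA + 0.51×1.4 + 0.49×g.
0.49×g = -0.2 − 0.1 − 0.714 = -1.014.
g = -1.014 / 0.49 = -2.0694%.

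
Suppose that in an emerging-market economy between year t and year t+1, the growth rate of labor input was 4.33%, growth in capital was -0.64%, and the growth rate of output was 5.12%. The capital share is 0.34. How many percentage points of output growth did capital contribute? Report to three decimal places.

Contribution = share × growth = 0.34 × (-0.64) = -0.2176 pp.

-0.218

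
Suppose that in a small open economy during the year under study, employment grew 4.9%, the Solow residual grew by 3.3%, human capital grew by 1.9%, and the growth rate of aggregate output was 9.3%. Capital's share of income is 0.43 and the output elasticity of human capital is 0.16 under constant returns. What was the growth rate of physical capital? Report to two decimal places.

Labor's share = 1 − 0.43 − 0.16 = 0.41.
gY = gA + 0.16×1.9 + 0.41×4.9 + 0.43×g.
0.43×g = 9.3 − 3.3 − 2.313 = 3.687.
g = 3.687 / 0.43 = 8.5744%.

Physical capital growth was 8.57%.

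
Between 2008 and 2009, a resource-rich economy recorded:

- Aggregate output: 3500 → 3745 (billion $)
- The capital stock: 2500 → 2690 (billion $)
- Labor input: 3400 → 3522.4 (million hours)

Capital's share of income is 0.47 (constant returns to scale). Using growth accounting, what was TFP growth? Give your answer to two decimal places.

Aggregate output growth = (3745 − 3500) / 3500 = 7%.
The capital stock growth = (2690 − 2500) / 2500 = 7.6%.
Labor input growth = (3522.4 − 3400) / 3400 = 3.6%.
Labor's share = 1 − 0.47 = 0.53.
The capital stock: 0.47 × 7.6 = 3.572 pp.
Labor input: 0.53 × 3.6 = 1.908 pp.
TFP growth = 7 − 5.48 = 1.52%.

TFP growth was 1.52%.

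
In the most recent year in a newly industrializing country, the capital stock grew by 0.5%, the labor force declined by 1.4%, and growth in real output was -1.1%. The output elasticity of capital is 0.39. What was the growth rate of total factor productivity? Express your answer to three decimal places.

-0.441%

Labor's share = 1 − 0.39 = 0.61.
The capital stock: 0.39 × 0.5 = 0.195 pp.
The labor force: 0.61 × (-1.4) = -0.854 pp.
TFP growth = -1.1 + 0.659 = -0.441%.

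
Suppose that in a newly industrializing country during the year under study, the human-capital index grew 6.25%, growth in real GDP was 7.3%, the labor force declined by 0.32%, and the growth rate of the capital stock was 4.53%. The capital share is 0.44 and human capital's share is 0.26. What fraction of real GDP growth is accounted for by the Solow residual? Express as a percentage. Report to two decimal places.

The Solow residual accounted for 51.75% of growth.

Labor's share = 1 − 0.44 − 0.26 = 0.3.
The capital stock: 0.44 × 4.53 = 1.9932 pp.
The human-capital index: 0.26 × 6.25 = 1.625 pp.
The labor force: 0.3 × (-0.32) = -0.096 pp.
TFP growth = 7.3 − 3.5222 = 3.7778%.
TFP share of growth = 3.7778 / 7.3 × 100 = 51.7507%.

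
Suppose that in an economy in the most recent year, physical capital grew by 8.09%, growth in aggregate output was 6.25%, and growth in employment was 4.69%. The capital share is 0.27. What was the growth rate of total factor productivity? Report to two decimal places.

Labor's share = 1 − 0.27 = 0.73.
Physical capital: 0.27 × 8.09 = 2.1843 pp.
Employment: 0.73 × 4.69 = 3.4237 pp.
TFP growth = 6.25 − 5.608 = 0.642%.

0.64%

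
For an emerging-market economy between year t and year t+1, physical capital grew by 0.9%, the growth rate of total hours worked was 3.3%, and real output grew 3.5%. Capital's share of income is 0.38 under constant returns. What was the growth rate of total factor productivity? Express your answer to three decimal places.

Total factor productivity growth was 1.112%.

Labor's share = 1 − 0.38 = 0.62.
Physical capital: 0.38 × 0.9 = 0.342 pp.
Total hours worked: 0.62 × 3.3 = 2.046 pp.
TFP growth = 3.5 − 2.388 = 1.112%.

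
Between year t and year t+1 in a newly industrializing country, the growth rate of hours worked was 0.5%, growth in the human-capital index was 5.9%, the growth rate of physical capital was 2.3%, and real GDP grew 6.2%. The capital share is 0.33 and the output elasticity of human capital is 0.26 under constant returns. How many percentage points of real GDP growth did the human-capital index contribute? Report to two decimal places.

1.53 pp

Contribution = share × growth = 0.26 × 5.9 = 1.534 pp.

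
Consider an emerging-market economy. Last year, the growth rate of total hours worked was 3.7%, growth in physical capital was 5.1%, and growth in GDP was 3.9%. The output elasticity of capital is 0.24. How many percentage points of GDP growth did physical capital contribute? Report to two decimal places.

1.22

Contribution = share × growth = 0.24 × 5.1 = 1.224 pp.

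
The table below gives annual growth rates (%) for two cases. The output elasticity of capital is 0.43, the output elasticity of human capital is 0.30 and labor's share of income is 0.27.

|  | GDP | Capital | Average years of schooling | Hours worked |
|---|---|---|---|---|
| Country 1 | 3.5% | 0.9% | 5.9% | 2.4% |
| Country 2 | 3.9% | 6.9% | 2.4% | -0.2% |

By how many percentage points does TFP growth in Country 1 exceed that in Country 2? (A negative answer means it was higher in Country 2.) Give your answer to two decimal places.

0.43 percentage points

Labor's share = 1 − 0.43 − 0.3 = 0.27.
Country 1: TFP = 3.5 − 0.387 − 1.77 − 0.648 = 0.695%.
Country 2: TFP = 3.9 − 2.967 − 0.72 + 0.054 = 0.267%.
Difference = 0.695 − (0.267) = 0.428 pp.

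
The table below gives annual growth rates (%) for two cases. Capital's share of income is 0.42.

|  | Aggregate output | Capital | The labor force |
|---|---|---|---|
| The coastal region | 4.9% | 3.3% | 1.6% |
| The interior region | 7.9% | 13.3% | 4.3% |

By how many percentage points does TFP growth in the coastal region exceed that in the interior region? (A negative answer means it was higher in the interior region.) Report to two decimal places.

Labor's share = 1 − 0.42 = 0.58.
The coastal region: TFP = 4.9 − 1.386 − 0.928 = 2.586%.
The interior region: TFP = 7.9 − 5.586 − 2.494 = -0.18%.
Difference = 2.586 − (-0.18) = 2.766 pp.

2.77 percentage points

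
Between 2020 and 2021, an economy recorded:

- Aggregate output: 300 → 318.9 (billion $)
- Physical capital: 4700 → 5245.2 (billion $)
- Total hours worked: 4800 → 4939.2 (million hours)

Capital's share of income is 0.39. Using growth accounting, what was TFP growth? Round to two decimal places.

Aggregate output growth = (318.9 − 300) / 300 = 6.3%.
Physical capital growth = (5245.2 − 4700) / 4700 = 11.6%.
Total hours worked growth = (4939.2 − 4800) / 4800 = 2.9%.
Labor's share = 1 − 0.39 = 0.61.
Physical capital: 0.39 × 11.6 = 4.524 pp.
Total hours worked: 0.61 × 2.9 = 1.769 pp.
TFP growth = 6.3 − 6.293 = 0.007%.

0.01%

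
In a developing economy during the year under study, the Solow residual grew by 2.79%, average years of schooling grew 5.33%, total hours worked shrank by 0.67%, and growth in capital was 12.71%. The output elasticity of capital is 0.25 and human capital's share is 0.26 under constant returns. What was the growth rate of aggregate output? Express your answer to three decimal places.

7.025%

Labor's share = 1 − 0.25 − 0.26 = 0.49.
Capital: 0.25 × 12.71 = 3.1775 pp.
Average years of schooling: 0.26 × 5.33 = 1.3858 pp.
Total hours worked: 0.49 × (-0.67) = -0.3283 pp.
Output growth = 2.79 + 4.235 = 7.025%.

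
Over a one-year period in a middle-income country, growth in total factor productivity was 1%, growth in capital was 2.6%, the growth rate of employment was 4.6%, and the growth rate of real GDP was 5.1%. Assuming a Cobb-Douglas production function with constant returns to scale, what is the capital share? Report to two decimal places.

gY = gA + α·gK + (1−α)·gL, so gY − gA − gL = α(gK − gL).
5.1 − 1 − 4.6 = α × (2.6 − 4.6).
-0.5 = -2 α, so α = 0.25.

The capital share is 0.25.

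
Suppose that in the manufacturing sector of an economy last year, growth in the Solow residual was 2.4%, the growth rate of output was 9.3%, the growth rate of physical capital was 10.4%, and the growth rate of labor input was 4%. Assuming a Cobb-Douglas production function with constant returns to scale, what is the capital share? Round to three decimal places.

gY = gA + α·gK + (1−α)·gL, so gY − gA − gL = α(gK − gL).
9.3 − 2.4 − 4 = α × (10.4 − 4).
2.9 = 6.4 α, so α = 0.45313.

The capital share is 0.453.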